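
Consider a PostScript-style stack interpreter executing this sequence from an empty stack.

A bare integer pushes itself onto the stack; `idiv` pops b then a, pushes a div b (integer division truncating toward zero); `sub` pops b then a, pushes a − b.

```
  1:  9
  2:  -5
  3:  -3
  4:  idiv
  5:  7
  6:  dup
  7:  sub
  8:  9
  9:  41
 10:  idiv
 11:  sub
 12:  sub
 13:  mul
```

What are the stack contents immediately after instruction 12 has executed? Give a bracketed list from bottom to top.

[9, 1]

9     9
-5    9 -5
-3    9 -5 -3
idiv  9 1
7     9 1 7
dup   9 1 7 7
sub   9 1 0
9     9 1 0 9
41    9 1 0 9 41
idiv  9 1 0 0
sub   9 1 0
sub   9 1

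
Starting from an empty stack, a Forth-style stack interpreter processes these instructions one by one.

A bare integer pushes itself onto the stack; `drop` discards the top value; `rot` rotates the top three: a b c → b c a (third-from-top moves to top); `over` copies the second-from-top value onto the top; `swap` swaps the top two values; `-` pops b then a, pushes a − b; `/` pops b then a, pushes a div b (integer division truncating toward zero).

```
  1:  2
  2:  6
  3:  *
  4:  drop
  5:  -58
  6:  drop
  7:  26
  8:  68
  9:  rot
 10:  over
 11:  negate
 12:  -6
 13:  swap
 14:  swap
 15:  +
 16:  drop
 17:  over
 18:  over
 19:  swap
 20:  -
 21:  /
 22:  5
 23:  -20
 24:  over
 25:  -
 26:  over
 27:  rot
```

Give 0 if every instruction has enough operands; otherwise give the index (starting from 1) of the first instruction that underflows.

9

2    : 2
6    : 2 6
*    : 12
drop : (empty)
-58  : -58
drop : (empty)
26   : 26
68   : 26 68
rot  — needs 3 operands, stack has 2 → underflow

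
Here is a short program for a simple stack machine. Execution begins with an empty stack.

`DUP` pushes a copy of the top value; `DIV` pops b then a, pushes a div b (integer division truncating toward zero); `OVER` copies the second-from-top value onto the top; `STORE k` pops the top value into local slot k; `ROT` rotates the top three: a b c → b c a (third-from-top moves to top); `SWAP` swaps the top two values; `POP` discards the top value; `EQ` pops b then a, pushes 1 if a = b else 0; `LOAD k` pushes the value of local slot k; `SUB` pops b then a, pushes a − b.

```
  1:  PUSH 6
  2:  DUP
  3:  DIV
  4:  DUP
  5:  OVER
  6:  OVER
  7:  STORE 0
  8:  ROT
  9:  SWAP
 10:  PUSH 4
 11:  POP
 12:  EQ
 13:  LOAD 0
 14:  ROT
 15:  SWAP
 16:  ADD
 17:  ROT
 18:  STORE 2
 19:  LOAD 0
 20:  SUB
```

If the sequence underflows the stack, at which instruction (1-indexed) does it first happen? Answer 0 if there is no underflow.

17

PUSH 6  -> 6
DUP     -> 6 6
DIV     -> 1
DUP     -> 1 1
OVER    -> 1 1 1
OVER    -> 1 1 1 1
STORE 0 -> 1 1 1
ROT     -> 1 1 1
SWAP    -> 1 1 1
PUSH 4  -> 1 1 1 4
POP     -> 1 1 1
EQ      -> 1 1
LOAD 0  -> 1 1 1
ROT     -> 1 1 1
SWAP    -> 1 1 1
ADD     -> 1 2
ROT  — needs 3 operands, stack has 2 → underflow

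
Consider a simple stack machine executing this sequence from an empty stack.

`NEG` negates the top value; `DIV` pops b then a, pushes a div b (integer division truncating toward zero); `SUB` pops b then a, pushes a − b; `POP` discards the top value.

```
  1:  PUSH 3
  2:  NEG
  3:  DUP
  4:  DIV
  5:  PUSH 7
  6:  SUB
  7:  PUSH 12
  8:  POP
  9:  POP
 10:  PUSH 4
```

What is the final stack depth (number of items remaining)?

PUSH 3  : 3
NEG     : -3
DUP     : -3 -3
DIV     : 1
PUSH 7  : 1 7
SUB     : -6
PUSH 12 : -6 12
POP     : -6
POP     : (empty)
PUSH 4  : 4

1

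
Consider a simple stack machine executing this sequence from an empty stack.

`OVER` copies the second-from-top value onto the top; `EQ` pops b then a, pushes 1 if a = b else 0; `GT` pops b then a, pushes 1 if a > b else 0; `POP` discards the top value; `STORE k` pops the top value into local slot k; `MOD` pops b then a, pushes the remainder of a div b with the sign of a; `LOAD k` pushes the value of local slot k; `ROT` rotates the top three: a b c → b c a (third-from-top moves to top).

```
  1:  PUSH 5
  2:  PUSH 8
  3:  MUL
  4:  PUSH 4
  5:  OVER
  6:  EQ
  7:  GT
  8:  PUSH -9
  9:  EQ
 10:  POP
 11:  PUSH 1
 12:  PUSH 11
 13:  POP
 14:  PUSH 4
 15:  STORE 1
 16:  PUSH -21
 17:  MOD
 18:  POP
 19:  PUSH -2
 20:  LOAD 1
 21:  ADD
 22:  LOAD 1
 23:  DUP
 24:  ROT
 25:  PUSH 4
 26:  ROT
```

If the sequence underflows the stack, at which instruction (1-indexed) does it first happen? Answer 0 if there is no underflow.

PUSH 5   : 5
PUSH 8   : 5 8
MUL      : 40
PUSH 4   : 40 4
OVER     : 40 4 40
EQ       : 40 0
GT       : 1
PUSH -9  : 1 -9
EQ       : 0
POP      : (empty)
PUSH 1   : 1
PUSH 11  : 1 11
POP      : 1
PUSH 4   : 1 4
STORE 1  : 1
PUSH -21 : 1 -21
MOD      : 1
POP      : (empty)
PUSH -2  : -2
LOAD 1   : -2 4
ADD      : 2
LOAD 1   : 2 4
DUP      : 2 4 4
ROT      : 4 4 2
PUSH 4   : 4 4 2 4
ROT      : 4 2 4 4

0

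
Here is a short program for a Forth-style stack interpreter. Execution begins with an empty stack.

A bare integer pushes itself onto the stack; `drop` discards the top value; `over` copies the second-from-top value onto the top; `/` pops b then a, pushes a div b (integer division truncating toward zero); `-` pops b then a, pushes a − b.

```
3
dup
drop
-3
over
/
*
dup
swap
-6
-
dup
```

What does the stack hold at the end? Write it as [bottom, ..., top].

3    : 3
dup  : 3 3
drop : 3
-3   : 3 -3
over : 3 -3 3
/    : 3 -1
*    : -3
dup  : -3 -3
swap : -3 -3
-6   : -3 -3 -6
-    : -3 3
dup  : -3 3 3

[-3, 3, 3]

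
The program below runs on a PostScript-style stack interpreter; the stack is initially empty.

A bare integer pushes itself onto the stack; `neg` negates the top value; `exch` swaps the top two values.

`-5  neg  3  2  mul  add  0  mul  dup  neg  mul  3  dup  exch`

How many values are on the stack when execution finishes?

3

-5   → [-5]
neg  → [5]
3    → [5, 3]
2    → [5, 3, 2]
mul  → [5, 6]
add  → [11]
0    → [11, 0]
mul  → [0]
dup  → [0, 0]
neg  → [0, 0]
mul  → [0]
3    → [0, 3]
dup  → [0, 3, 3]
exch → [0, 3, 3]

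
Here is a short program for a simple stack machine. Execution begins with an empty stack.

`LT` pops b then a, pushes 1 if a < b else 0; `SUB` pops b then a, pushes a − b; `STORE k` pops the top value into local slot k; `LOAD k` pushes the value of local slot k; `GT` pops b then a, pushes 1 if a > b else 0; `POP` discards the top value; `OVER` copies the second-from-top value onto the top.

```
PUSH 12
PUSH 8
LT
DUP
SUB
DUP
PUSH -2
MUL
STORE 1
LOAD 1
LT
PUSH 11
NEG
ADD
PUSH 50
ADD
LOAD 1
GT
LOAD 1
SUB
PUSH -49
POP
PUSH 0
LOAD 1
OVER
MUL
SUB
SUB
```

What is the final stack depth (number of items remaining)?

1

PUSH 12  : [12]
PUSH 8   : [12, 8]
LT       : [0]
DUP      : [0, 0]
SUB      : [0]
DUP      : [0, 0]
PUSH -2  : [0, 0, -2]
MUL      : [0, 0]
STORE 1  : [0]
LOAD 1   : [0, 0]
LT       : [0]
PUSH 11  : [0, 11]
NEG      : [0, -11]
ADD      : [-11]
PUSH 50  : [-11, 50]
ADD      : [39]
LOAD 1   : [39, 0]
GT       : [1]
LOAD 1   : [1, 0]
SUB      : [1]
PUSH -49 : [1, -49]
POP      : [1]
PUSH 0   : [1, 0]
LOAD 1   : [1, 0, 0]
OVER     : [1, 0, 0, 0]
MUL      : [1, 0, 0]
SUB      : [1, 0]
SUB      : [1]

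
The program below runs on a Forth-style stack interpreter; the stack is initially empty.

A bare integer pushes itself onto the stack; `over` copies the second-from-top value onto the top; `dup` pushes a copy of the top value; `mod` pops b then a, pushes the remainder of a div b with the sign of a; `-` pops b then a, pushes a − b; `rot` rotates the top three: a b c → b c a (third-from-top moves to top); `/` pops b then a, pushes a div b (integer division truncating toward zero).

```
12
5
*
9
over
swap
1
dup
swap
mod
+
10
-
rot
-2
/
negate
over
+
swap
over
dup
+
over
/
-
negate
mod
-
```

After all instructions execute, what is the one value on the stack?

31

12     -> 12
5      -> 12 5
*      -> 60
9      -> 60 9
over   -> 60 9 60
swap   -> 60 60 9
1      -> 60 60 9 1
dup    -> 60 60 9 1 1
swap   -> 60 60 9 1 1
mod    -> 60 60 9 0
+      -> 60 60 9
10     -> 60 60 9 10
-      -> 60 60 -1
rot    -> 60 -1 60
-2     -> 60 -1 60 -2
/      -> 60 -1 -30
negate -> 60 -1 30
over   -> 60 -1 30 -1
+      -> 60 -1 29
swap   -> 60 29 -1
over   -> 60 29 -1 29
dup    -> 60 29 -1 29 29
+      -> 60 29 -1 58
over   -> 60 29 -1 58 -1
/      -> 60 29 -1 -58
-      -> 60 29 57
negate -> 60 29 -57
mod    -> 60 29
-      -> 31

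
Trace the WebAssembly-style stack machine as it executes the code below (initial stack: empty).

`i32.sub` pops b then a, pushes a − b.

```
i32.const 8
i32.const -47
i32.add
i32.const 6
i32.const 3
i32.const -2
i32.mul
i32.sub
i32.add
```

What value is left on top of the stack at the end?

i32.const 8   : 8
i32.const -47 : 8 -47
i32.add       : -39
i32.const 6   : -39 6
i32.const 3   : -39 6 3
i32.const -2  : -39 6 3 -2
i32.mul       : -39 6 -6
i32.sub       : -39 12
i32.add       : -27

-27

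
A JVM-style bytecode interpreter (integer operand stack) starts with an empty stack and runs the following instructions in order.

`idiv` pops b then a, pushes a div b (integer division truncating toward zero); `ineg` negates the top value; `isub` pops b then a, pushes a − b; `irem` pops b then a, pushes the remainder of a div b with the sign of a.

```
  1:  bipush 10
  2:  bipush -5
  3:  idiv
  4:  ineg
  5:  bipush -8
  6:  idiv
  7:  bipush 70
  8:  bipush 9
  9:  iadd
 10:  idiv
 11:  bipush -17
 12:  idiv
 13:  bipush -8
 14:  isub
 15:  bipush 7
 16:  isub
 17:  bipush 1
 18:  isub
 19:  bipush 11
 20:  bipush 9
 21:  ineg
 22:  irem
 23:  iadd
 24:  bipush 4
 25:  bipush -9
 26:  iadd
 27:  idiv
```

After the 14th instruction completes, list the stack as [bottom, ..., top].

[8]

bipush 10  -> 10
bipush -5  -> 10 -5
idiv       -> -2
ineg       -> 2
bipush -8  -> 2 -8
idiv       -> 0
bipush 70  -> 0 70
bipush 9   -> 0 70 9
iadd       -> 0 79
idiv       -> 0
bipush -17 -> 0 -17
idiv       -> 0
bipush -8  -> 0 -8
isub       -> 8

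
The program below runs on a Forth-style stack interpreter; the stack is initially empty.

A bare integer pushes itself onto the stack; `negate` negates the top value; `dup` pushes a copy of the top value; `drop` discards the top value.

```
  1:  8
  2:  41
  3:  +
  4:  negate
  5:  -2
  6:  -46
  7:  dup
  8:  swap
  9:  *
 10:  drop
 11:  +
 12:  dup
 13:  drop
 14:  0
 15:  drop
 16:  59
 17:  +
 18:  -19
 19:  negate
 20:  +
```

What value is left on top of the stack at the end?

27

8      → 8
41     → 8 41
+      → 49
negate → -49
-2     → -49 -2
-46    → -49 -2 -46
dup    → -49 -2 -46 -46
swap   → -49 -2 -46 -46
*      → -49 -2 2116
drop   → -49 -2
+      → -51
dup    → -51 -51
drop   → -51
0      → -51 0
drop   → -51
59     → -51 59
+      → 8
-19    → 8 -19
negate → 8 19
+      → 27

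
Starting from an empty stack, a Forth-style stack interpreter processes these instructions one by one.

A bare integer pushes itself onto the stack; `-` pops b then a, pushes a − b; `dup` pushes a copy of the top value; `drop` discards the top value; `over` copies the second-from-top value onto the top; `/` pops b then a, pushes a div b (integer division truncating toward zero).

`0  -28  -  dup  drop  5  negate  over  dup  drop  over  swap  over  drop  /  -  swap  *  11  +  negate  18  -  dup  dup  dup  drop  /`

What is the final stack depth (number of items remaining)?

0      → 0
-28    → 0 -28
-      → 28
dup    → 28 28
drop   → 28
5      → 28 5
negate → 28 -5
over   → 28 -5 28
dup    → 28 -5 28 28
drop   → 28 -5 28
over   → 28 -5 28 -5
swap   → 28 -5 -5 28
over   → 28 -5 -5 28 -5
drop   → 28 -5 -5 28
/      → 28 -5 0
-      → 28 -5
swap   → -5 28
*      → -140
11     → -140 11
+      → -129
negate → 129
18     → 129 18
-      → 111
dup    → 111 111
dup    → 111 111 111
dup    → 111 111 111 111
drop   → 111 111 111
/      → 111 1

2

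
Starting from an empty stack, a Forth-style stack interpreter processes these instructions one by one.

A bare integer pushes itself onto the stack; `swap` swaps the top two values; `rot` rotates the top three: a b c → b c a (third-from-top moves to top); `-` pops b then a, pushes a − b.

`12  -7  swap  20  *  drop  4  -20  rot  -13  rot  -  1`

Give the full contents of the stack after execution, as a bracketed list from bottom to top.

12    [12]
-7    [12, -7]
swap  [-7, 12]
20    [-7, 12, 20]
*     [-7, 240]
drop  [-7]
4     [-7, 4]
-20   [-7, 4, -20]
rot   [4, -20, -7]
-13   [4, -20, -7, -13]
rot   [4, -7, -13, -20]
-     [4, -7, 7]
1     [4, -7, 7, 1]

[4, -7, 7, 1]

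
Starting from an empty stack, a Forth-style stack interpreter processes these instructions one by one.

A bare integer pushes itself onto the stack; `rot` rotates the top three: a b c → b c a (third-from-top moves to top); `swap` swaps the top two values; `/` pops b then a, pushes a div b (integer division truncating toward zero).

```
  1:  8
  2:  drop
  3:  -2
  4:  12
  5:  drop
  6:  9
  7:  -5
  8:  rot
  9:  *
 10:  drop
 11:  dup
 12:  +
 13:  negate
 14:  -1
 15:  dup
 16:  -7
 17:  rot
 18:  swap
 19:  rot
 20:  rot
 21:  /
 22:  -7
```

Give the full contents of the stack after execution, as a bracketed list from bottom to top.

8      : [8]
drop   : []
-2     : [-2]
12     : [-2, 12]
drop   : [-2]
9      : [-2, 9]
-5     : [-2, 9, -5]
rot    : [9, -5, -2]
*      : [9, 10]
drop   : [9]
dup    : [9, 9]
+      : [18]
negate : [-18]
-1     : [-18, -1]
dup    : [-18, -1, -1]
-7     : [-18, -1, -1, -7]
rot    : [-18, -1, -7, -1]
swap   : [-18, -1, -1, -7]
rot    : [-18, -1, -7, -1]
rot    : [-18, -7, -1, -1]
/      : [-18, -7, 1]
-7     : [-18, -7, 1, -7]

[-18, -7, 1, -7]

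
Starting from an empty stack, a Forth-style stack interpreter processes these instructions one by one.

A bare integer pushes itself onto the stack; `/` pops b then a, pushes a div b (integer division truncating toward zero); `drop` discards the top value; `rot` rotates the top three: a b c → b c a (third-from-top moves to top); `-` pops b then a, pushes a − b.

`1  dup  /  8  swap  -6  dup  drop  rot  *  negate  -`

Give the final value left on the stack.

1      → 1
dup    → 1 1
/      → 1
8      → 1 8
swap   → 8 1
-6     → 8 1 -6
dup    → 8 1 -6 -6
drop   → 8 1 -6
rot    → 1 -6 8
*      → 1 -48
negate → 1 48
-      → -47

-47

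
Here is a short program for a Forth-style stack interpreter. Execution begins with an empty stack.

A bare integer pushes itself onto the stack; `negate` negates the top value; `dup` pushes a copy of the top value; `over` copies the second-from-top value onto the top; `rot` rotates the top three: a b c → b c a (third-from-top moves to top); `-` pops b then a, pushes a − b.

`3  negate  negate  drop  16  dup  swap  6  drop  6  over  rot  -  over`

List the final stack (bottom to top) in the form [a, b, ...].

[16, 6, 0, 6]

3      → 3
negate → -3
negate → 3
drop   → (empty)
16     → 16
dup    → 16 16
swap   → 16 16
6      → 16 16 6
drop   → 16 16
6      → 16 16 6
over   → 16 16 6 16
rot    → 16 6 16 16
-      → 16 6 0
over   → 16 6 0 6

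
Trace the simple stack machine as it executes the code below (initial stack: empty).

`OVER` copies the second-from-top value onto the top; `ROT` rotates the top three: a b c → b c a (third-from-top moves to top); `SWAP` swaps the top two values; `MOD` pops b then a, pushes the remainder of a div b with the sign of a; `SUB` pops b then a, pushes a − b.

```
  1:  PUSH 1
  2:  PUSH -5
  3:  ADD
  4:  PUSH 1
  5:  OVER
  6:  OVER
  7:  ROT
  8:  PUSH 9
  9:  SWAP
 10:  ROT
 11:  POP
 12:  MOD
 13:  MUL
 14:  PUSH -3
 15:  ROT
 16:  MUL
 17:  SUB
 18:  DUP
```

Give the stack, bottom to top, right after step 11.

[-4, -4, 9, 1]

PUSH 1   1
PUSH -5  1 -5
ADD      -4
PUSH 1   -4 1
OVER     -4 1 -4
OVER     -4 1 -4 1
ROT      -4 -4 1 1
PUSH 9   -4 -4 1 1 9
SWAP     -4 -4 1 9 1
ROT      -4 -4 9 1 1
POP      -4 -4 9 1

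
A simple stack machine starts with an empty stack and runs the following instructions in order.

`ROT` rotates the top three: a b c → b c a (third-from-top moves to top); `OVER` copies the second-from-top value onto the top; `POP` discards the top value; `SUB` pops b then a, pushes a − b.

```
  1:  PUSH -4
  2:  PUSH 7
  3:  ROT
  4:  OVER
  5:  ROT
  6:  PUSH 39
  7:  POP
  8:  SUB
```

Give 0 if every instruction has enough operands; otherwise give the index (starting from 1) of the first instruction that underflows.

PUSH -4 -> [-4]
PUSH 7  -> [-4, 7]
ROT  — needs 3 operands, stack has 2 → underflow

3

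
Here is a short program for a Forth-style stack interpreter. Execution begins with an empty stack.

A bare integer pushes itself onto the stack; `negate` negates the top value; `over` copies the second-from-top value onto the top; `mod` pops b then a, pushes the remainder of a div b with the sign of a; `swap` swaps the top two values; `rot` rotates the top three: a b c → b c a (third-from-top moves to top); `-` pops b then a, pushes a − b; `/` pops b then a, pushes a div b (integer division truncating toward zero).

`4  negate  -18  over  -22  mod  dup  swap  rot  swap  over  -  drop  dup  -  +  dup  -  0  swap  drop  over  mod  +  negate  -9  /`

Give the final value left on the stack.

0

4      → [4]
negate → [-4]
-18    → [-4, -18]
over   → [-4, -18, -4]
-22    → [-4, -18, -4, -22]
mod    → [-4, -18, -4]
dup    → [-4, -18, -4, -4]
swap   → [-4, -18, -4, -4]
rot    → [-4, -4, -4, -18]
swap   → [-4, -4, -18, -4]
over   → [-4, -4, -18, -4, -18]
-      → [-4, -4, -18, 14]
drop   → [-4, -4, -18]
dup    → [-4, -4, -18, -18]
-      → [-4, -4, 0]
+      → [-4, -4]
dup    → [-4, -4, -4]
-      → [-4, 0]
0      → [-4, 0, 0]
swap   → [-4, 0, 0]
drop   → [-4, 0]
over   → [-4, 0, -4]
mod    → [-4, 0]
+      → [-4]
negate → [4]
-9     → [4, -9]
/      → [0]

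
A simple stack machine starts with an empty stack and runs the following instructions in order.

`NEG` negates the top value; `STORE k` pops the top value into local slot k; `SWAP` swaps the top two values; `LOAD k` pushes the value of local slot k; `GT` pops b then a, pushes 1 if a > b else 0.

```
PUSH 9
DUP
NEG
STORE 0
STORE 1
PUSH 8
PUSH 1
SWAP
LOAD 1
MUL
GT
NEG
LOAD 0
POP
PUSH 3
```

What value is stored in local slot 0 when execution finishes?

-9

PUSH 9   9
DUP      9 9
NEG      9 -9
STORE 0  9
STORE 1  (empty)
PUSH 8   8
PUSH 1   8 1
SWAP     1 8
LOAD 1   1 8 9
MUL      1 72
GT       0
NEG      0
LOAD 0   0 -9
POP      0
PUSH 3   0 3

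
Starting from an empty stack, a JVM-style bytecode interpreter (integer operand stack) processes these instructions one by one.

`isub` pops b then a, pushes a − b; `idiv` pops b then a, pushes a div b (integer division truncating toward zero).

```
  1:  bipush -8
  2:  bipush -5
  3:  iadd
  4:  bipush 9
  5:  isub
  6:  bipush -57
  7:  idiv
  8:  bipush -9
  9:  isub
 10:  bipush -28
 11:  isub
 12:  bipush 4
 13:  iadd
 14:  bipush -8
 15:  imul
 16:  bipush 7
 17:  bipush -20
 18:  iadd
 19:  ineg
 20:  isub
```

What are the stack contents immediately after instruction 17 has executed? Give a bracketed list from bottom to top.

[-328, 7, -20]

bipush -8  -> -8
bipush -5  -> -8 -5
iadd       -> -13
bipush 9   -> -13 9
isub       -> -22
bipush -57 -> -22 -57
idiv       -> 0
bipush -9  -> 0 -9
isub       -> 9
bipush -28 -> 9 -28
isub       -> 37
bipush 4   -> 37 4
iadd       -> 41
bipush -8  -> 41 -8
imul       -> -328
bipush 7   -> -328 7
bipush -20 -> -328 7 -20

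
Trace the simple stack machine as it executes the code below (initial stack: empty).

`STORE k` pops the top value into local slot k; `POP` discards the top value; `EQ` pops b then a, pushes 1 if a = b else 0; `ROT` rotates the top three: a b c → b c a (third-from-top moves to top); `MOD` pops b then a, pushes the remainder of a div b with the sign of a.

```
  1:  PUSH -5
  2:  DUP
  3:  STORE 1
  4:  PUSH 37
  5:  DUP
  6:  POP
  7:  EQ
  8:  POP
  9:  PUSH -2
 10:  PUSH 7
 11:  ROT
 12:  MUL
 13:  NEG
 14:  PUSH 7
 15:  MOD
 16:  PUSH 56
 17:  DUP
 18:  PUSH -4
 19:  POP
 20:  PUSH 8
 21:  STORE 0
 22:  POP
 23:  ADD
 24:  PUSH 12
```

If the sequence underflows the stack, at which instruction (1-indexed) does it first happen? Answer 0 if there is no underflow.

11

PUSH -5  -5
DUP      -5 -5
STORE 1  -5
PUSH 37  -5 37
DUP      -5 37 37
POP      -5 37
EQ       0
POP      (empty)
PUSH -2  -2
PUSH 7   -2 7
ROT  — needs 3 operands, stack has 2 → underflow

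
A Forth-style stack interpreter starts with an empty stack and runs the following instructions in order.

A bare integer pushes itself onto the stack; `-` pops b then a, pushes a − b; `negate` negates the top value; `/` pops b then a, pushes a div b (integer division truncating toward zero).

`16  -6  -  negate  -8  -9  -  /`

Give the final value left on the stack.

16     → 16
-6     → 16 -6
-      → 22
negate → -22
-8     → -22 -8
-9     → -22 -8 -9
-      → -22 1
/      → -22

-22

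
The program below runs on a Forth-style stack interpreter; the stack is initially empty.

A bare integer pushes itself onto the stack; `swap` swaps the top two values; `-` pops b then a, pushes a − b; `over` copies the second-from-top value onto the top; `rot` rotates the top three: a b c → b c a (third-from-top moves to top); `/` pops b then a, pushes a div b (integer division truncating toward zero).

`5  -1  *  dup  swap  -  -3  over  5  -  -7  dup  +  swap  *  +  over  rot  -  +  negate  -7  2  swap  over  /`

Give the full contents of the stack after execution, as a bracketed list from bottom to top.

5      : [5]
-1     : [5, -1]
*      : [-5]
dup    : [-5, -5]
swap   : [-5, -5]
-      : [0]
-3     : [0, -3]
over   : [0, -3, 0]
5      : [0, -3, 0, 5]
-      : [0, -3, -5]
-7     : [0, -3, -5, -7]
dup    : [0, -3, -5, -7, -7]
+      : [0, -3, -5, -14]
swap   : [0, -3, -14, -5]
*      : [0, -3, 70]
+      : [0, 67]
over   : [0, 67, 0]
rot    : [67, 0, 0]
-      : [67, 0]
+      : [67]
negate : [-67]
-7     : [-67, -7]
2      : [-67, -7, 2]
swap   : [-67, 2, -7]
over   : [-67, 2, -7, 2]
/      : [-67, 2, -3]

[-67, 2, -3]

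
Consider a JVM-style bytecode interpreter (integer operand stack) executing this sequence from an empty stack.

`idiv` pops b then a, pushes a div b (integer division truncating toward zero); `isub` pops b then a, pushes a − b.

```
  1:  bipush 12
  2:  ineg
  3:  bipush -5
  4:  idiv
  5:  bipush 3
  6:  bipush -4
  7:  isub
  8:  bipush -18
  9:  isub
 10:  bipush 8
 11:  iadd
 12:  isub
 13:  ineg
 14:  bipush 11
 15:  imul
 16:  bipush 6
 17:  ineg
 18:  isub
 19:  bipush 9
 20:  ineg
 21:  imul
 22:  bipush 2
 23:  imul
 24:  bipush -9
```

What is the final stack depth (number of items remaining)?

bipush 12  : 12
ineg       : -12
bipush -5  : -12 -5
idiv       : 2
bipush 3   : 2 3
bipush -4  : 2 3 -4
isub       : 2 7
bipush -18 : 2 7 -18
isub       : 2 25
bipush 8   : 2 25 8
iadd       : 2 33
isub       : -31
ineg       : 31
bipush 11  : 31 11
imul       : 341
bipush 6   : 341 6
ineg       : 341 -6
isub       : 347
bipush 9   : 347 9
ineg       : 347 -9
imul       : -3123
bipush 2   : -3123 2
imul       : -6246
bipush -9  : -6246 -9

2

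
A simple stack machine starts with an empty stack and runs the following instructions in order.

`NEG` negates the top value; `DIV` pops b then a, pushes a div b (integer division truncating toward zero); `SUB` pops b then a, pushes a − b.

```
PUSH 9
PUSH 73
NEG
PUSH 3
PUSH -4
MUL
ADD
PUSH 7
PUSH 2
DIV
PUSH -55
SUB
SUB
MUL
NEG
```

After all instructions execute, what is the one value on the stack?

PUSH 9   → [9]
PUSH 73  → [9, 73]
NEG      → [9, -73]
PUSH 3   → [9, -73, 3]
PUSH -4  → [9, -73, 3, -4]
MUL      → [9, -73, -12]
ADD      → [9, -85]
PUSH 7   → [9, -85, 7]
PUSH 2   → [9, -85, 7, 2]
DIV      → [9, -85, 3]
PUSH -55 → [9, -85, 3, -55]
SUB      → [9, -85, 58]
SUB      → [9, -143]
MUL      → [-1287]
NEG      → [1287]

1287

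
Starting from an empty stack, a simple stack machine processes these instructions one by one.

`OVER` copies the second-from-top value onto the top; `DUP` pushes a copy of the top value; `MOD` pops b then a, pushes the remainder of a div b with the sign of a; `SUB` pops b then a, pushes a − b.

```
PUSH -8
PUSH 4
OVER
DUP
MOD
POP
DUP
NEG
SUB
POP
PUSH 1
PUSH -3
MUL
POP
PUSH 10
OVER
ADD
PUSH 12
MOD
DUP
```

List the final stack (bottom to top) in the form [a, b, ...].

[-8, 2, 2]

PUSH -8  [-8]
PUSH 4   [-8, 4]
OVER     [-8, 4, -8]
DUP      [-8, 4, -8, -8]
MOD      [-8, 4, 0]
POP      [-8, 4]
DUP      [-8, 4, 4]
NEG      [-8, 4, -4]
SUB      [-8, 8]
POP      [-8]
PUSH 1   [-8, 1]
PUSH -3  [-8, 1, -3]
MUL      [-8, -3]
POP      [-8]
PUSH 10  [-8, 10]
OVER     [-8, 10, -8]
ADD      [-8, 2]
PUSH 12  [-8, 2, 12]
MOD      [-8, 2]
DUP      [-8, 2, 2]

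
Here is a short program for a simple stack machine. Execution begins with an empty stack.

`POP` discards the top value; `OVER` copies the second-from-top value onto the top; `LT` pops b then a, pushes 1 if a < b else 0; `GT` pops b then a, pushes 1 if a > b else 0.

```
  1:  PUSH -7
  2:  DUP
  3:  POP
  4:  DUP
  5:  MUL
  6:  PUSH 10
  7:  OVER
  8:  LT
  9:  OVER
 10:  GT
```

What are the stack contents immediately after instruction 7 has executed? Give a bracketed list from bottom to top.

PUSH -7 : -7
DUP     : -7 -7
POP     : -7
DUP     : -7 -7
MUL     : 49
PUSH 10 : 49 10
OVER    : 49 10 49

[49, 10, 49]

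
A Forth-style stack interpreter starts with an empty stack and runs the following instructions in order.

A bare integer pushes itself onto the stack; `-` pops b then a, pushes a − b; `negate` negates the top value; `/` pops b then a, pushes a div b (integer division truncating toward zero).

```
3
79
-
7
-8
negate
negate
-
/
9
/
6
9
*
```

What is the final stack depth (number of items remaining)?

2

3      → 3
79     → 3 79
-      → -76
7      → -76 7
-8     → -76 7 -8
negate → -76 7 8
negate → -76 7 -8
-      → -76 15
/      → -5
9      → -5 9
/      → 0
6      → 0 6
9      → 0 6 9
*      → 0 54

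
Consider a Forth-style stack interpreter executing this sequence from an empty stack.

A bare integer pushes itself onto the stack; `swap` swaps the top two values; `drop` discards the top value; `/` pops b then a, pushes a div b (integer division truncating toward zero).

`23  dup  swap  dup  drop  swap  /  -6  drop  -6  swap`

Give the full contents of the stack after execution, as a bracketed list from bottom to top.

[-6, 1]

23   → 23
dup  → 23 23
swap → 23 23
dup  → 23 23 23
drop → 23 23
swap → 23 23
/    → 1
-6   → 1 -6
drop → 1
-6   → 1 -6
swap → -6 1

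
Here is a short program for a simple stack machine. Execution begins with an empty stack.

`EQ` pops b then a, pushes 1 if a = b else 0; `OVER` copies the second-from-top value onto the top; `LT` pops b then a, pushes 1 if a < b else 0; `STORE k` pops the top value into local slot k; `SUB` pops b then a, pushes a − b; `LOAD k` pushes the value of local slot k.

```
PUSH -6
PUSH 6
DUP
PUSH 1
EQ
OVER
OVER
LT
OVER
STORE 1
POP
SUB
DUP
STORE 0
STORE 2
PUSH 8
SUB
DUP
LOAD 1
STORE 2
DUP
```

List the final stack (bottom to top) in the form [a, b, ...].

[-14, -14, -14]

PUSH -6 -> [-6]
PUSH 6  -> [-6, 6]
DUP     -> [-6, 6, 6]
PUSH 1  -> [-6, 6, 6, 1]
EQ      -> [-6, 6, 0]
OVER    -> [-6, 6, 0, 6]
OVER    -> [-6, 6, 0, 6, 0]
LT      -> [-6, 6, 0, 0]
OVER    -> [-6, 6, 0, 0, 0]
STORE 1 -> [-6, 6, 0, 0]
POP     -> [-6, 6, 0]
SUB     -> [-6, 6]
DUP     -> [-6, 6, 6]
STORE 0 -> [-6, 6]
STORE 2 -> [-6]
PUSH 8  -> [-6, 8]
SUB     -> [-14]
DUP     -> [-14, -14]
LOAD 1  -> [-14, -14, 0]
STORE 2 -> [-14, -14]
DUP     -> [-14, -14, -14]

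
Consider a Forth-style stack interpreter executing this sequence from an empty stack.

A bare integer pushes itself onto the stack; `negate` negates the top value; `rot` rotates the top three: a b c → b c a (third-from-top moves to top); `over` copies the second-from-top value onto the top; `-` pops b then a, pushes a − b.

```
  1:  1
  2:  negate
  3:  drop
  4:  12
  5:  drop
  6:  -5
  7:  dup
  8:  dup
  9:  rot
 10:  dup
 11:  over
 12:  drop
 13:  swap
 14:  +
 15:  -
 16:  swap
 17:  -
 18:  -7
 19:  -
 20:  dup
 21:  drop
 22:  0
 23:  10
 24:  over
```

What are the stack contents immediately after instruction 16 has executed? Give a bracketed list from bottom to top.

1      → [1]
negate → [-1]
drop   → []
12     → [12]
drop   → []
-5     → [-5]
dup    → [-5, -5]
dup    → [-5, -5, -5]
rot    → [-5, -5, -5]
dup    → [-5, -5, -5, -5]
over   → [-5, -5, -5, -5, -5]
drop   → [-5, -5, -5, -5]
swap   → [-5, -5, -5, -5]
+      → [-5, -5, -10]
-      → [-5, 5]
swap   → [5, -5]

[5, -5]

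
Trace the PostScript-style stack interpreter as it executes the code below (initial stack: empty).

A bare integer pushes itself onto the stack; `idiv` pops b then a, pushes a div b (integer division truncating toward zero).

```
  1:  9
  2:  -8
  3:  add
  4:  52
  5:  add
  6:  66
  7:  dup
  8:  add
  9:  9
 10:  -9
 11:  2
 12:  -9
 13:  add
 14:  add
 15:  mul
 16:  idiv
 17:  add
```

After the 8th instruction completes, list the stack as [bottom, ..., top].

9    9
-8   9 -8
add  1
52   1 52
add  53
66   53 66
dup  53 66 66
add  53 132

[53, 132]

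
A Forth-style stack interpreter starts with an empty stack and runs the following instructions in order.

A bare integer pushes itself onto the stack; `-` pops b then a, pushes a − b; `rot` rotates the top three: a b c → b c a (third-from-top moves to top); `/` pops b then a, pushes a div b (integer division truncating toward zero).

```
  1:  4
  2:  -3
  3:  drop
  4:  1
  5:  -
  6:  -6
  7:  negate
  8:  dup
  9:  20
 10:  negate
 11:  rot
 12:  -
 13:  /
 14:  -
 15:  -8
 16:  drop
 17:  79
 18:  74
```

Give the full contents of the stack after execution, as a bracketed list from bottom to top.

4      : 4
-3     : 4 -3
drop   : 4
1      : 4 1
-      : 3
-6     : 3 -6
negate : 3 6
dup    : 3 6 6
20     : 3 6 6 20
negate : 3 6 6 -20
rot    : 3 6 -20 6
-      : 3 6 -26
/      : 3 0
-      : 3
-8     : 3 -8
drop   : 3
79     : 3 79
74     : 3 79 74

[3, 79, 74]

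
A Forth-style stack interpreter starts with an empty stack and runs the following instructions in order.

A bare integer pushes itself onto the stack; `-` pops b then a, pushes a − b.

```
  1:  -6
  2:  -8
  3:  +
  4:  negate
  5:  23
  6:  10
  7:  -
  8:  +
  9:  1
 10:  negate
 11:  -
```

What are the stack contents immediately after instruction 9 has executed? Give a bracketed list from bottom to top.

[27, 1]

-6     -> [-6]
-8     -> [-6, -8]
+      -> [-14]
negate -> [14]
23     -> [14, 23]
10     -> [14, 23, 10]
-      -> [14, 13]
+      -> [27]
1      -> [27, 1]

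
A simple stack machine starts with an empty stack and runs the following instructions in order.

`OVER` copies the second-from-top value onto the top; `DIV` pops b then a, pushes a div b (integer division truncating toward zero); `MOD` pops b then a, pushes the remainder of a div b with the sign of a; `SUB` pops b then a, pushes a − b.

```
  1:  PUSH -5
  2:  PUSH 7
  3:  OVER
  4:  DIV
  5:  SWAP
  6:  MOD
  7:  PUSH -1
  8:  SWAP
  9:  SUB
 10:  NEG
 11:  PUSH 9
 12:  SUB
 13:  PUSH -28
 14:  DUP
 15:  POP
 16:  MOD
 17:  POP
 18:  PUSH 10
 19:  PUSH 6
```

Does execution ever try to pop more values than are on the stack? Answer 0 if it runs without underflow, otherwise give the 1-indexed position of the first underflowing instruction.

0

PUSH -5   -5
PUSH 7    -5 7
OVER      -5 7 -5
DIV       -5 -1
SWAP      -1 -5
MOD       -1
PUSH -1   -1 -1
SWAP      -1 -1
SUB       0
NEG       0
PUSH 9    0 9
SUB       -9
PUSH -28  -9 -28
DUP       -9 -28 -28
POP       -9 -28
MOD       -9
POP       (empty)
PUSH 10   10
PUSH 6    10 6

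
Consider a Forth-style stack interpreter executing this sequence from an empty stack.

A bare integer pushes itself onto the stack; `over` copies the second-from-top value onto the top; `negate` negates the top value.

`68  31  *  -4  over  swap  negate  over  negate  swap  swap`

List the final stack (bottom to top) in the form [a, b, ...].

68      68
31      68 31
*       2108
-4      2108 -4
over    2108 -4 2108
swap    2108 2108 -4
negate  2108 2108 4
over    2108 2108 4 2108
negate  2108 2108 4 -2108
swap    2108 2108 -2108 4
swap    2108 2108 4 -2108

[2108, 2108, 4, -2108]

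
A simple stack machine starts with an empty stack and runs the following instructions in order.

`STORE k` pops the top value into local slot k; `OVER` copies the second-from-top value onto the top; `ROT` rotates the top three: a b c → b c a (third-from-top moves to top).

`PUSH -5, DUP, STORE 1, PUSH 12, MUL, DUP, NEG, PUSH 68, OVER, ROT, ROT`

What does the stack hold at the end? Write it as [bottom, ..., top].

[-60, 60, 60, 68]

PUSH -5 : -5
DUP     : -5 -5
STORE 1 : -5
PUSH 12 : -5 12
MUL     : -60
DUP     : -60 -60
NEG     : -60 60
PUSH 68 : -60 60 68
OVER    : -60 60 68 60
ROT     : -60 68 60 60
ROT     : -60 60 60 68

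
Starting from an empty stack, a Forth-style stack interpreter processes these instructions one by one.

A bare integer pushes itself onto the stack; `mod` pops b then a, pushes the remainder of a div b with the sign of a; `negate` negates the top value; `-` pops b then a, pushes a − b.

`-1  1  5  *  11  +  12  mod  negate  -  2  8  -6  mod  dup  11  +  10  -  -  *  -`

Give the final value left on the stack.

5

-1     -> [-1]
1      -> [-1, 1]
5      -> [-1, 1, 5]
*      -> [-1, 5]
11     -> [-1, 5, 11]
+      -> [-1, 16]
12     -> [-1, 16, 12]
mod    -> [-1, 4]
negate -> [-1, -4]
-      -> [3]
2      -> [3, 2]
8      -> [3, 2, 8]
-6     -> [3, 2, 8, -6]
mod    -> [3, 2, 2]
dup    -> [3, 2, 2, 2]
11     -> [3, 2, 2, 2, 11]
+      -> [3, 2, 2, 13]
10     -> [3, 2, 2, 13, 10]
-      -> [3, 2, 2, 3]
-      -> [3, 2, -1]
*      -> [3, -2]
-      -> [5]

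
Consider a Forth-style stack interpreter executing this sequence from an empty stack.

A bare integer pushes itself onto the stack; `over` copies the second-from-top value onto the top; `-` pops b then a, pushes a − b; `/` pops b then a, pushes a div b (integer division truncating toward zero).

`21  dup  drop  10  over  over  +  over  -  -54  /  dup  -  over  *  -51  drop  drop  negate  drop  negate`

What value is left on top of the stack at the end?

-21

21     -> [21]
dup    -> [21, 21]
drop   -> [21]
10     -> [21, 10]
over   -> [21, 10, 21]
over   -> [21, 10, 21, 10]
+      -> [21, 10, 31]
over   -> [21, 10, 31, 10]
-      -> [21, 10, 21]
-54    -> [21, 10, 21, -54]
/      -> [21, 10, 0]
dup    -> [21, 10, 0, 0]
-      -> [21, 10, 0]
over   -> [21, 10, 0, 10]
*      -> [21, 10, 0]
-51    -> [21, 10, 0, -51]
drop   -> [21, 10, 0]
drop   -> [21, 10]
negate -> [21, -10]
drop   -> [21]
negate -> [-21]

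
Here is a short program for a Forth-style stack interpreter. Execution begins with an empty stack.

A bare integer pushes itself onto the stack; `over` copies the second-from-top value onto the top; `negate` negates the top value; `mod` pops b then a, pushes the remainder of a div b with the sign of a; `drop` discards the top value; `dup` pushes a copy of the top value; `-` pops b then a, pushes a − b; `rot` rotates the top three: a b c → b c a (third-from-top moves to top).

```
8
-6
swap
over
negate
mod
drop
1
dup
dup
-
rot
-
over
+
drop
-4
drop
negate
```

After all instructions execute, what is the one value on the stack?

8      → 8
-6     → 8 -6
swap   → -6 8
over   → -6 8 -6
negate → -6 8 6
mod    → -6 2
drop   → -6
1      → -6 1
dup    → -6 1 1
dup    → -6 1 1 1
-      → -6 1 0
rot    → 1 0 -6
-      → 1 6
over   → 1 6 1
+      → 1 7
drop   → 1
-4     → 1 -4
drop   → 1
negate → -1

-1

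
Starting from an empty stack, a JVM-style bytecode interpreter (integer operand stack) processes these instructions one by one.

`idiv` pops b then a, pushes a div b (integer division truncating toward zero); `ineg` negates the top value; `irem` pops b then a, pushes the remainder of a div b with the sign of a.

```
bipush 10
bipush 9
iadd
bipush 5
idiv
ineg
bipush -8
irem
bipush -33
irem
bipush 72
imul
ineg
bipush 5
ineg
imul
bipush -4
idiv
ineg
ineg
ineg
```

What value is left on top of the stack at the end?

-270

bipush 10   10
bipush 9    10 9
iadd        19
bipush 5    19 5
idiv        3
ineg        -3
bipush -8   -3 -8
irem        -3
bipush -33  -3 -33
irem        -3
bipush 72   -3 72
imul        -216
ineg        216
bipush 5    216 5
ineg        216 -5
imul        -1080
bipush -4   -1080 -4
idiv        270
ineg        -270
ineg        270
ineg        -270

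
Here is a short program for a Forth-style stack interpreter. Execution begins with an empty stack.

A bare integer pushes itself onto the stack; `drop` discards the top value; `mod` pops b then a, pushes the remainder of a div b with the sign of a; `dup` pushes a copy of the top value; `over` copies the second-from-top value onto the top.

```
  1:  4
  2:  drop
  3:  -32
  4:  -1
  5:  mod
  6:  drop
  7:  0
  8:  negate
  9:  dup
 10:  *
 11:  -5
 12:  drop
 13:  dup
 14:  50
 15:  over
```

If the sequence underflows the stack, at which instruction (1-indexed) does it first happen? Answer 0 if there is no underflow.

4      -> [4]
drop   -> []
-32    -> [-32]
-1     -> [-32, -1]
mod    -> [0]
drop   -> []
0      -> [0]
negate -> [0]
dup    -> [0, 0]
*      -> [0]
-5     -> [0, -5]
drop   -> [0]
dup    -> [0, 0]
50     -> [0, 0, 50]
over   -> [0, 0, 50, 0]

0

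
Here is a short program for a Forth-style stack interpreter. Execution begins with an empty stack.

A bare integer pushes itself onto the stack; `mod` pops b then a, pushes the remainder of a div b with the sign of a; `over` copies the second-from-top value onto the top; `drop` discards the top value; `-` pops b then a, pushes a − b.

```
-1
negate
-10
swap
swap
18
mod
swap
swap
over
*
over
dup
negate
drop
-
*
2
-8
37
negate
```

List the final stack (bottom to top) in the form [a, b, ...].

-1     -> [-1]
negate -> [1]
-10    -> [1, -10]
swap   -> [-10, 1]
swap   -> [1, -10]
18     -> [1, -10, 18]
mod    -> [1, -10]
swap   -> [-10, 1]
swap   -> [1, -10]
over   -> [1, -10, 1]
*      -> [1, -10]
over   -> [1, -10, 1]
dup    -> [1, -10, 1, 1]
negate -> [1, -10, 1, -1]
drop   -> [1, -10, 1]
-      -> [1, -11]
*      -> [-11]
2      -> [-11, 2]
-8     -> [-11, 2, -8]
37     -> [-11, 2, -8, 37]
negate -> [-11, 2, -8, -37]

[-11, 2, -8, -37]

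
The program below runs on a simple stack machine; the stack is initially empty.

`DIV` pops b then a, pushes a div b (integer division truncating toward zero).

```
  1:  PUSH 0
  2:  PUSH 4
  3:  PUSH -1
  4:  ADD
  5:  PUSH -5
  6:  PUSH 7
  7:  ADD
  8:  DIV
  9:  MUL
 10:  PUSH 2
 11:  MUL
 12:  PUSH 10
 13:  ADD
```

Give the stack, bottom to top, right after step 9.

PUSH 0   0
PUSH 4   0 4
PUSH -1  0 4 -1
ADD      0 3
PUSH -5  0 3 -5
PUSH 7   0 3 -5 7
ADD      0 3 2
DIV      0 1
MUL      0

[0]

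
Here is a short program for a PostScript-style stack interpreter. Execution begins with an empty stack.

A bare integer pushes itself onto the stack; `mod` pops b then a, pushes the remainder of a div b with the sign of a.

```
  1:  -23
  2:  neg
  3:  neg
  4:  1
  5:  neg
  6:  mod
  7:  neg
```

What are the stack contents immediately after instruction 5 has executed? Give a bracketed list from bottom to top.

-23 → -23
neg → 23
neg → -23
1   → -23 1
neg → -23 -1

[-23, -1]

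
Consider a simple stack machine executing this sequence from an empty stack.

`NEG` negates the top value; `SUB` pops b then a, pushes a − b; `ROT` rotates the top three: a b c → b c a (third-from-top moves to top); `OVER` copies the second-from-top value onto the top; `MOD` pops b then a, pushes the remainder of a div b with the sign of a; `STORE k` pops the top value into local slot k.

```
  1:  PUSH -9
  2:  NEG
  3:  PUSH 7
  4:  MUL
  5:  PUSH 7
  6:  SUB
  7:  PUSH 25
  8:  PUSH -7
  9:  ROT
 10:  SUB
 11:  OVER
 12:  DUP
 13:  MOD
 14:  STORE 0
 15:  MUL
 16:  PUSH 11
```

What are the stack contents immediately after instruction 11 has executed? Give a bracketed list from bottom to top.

PUSH -9 : [-9]
NEG     : [9]
PUSH 7  : [9, 7]
MUL     : [63]
PUSH 7  : [63, 7]
SUB     : [56]
PUSH 25 : [56, 25]
PUSH -7 : [56, 25, -7]
ROT     : [25, -7, 56]
SUB     : [25, -63]
OVER    : [25, -63, 25]

[25, -63, 25]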